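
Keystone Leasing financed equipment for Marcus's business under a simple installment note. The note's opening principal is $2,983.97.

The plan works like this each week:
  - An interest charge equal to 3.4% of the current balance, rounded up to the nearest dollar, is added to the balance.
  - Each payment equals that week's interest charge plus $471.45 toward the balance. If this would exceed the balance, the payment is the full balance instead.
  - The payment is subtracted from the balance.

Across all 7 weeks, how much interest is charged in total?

$378.00

Week 1: $2,983.97 +$102.00 interest = $3,085.97; pay $573.45 → $2,512.52
Week 2: $2,512.52 +$86.00 interest = $2,598.52; pay $557.45 → $2,041.07
Week 3: $2,041.07 +$70.00 interest = $2,111.07; pay $541.45 → $1,569.62
Week 4: $1,569.62 +$54.00 interest = $1,623.62; pay $525.45 → $1,098.17
Week 5: $1,098.17 +$38.00 interest = $1,136.17; pay $509.45 → $626.72
Week 6: $626.72 +$22.00 interest = $648.72; pay $493.45 → $155.27
Week 7: $155.27 +$6.00 interest = $161.27; pay $161.27 → $0.00
Total interest: $102.00 + $86.00 + $70.00 + $54.00 + $38.00 + $22.00 + $6.00 = $378.00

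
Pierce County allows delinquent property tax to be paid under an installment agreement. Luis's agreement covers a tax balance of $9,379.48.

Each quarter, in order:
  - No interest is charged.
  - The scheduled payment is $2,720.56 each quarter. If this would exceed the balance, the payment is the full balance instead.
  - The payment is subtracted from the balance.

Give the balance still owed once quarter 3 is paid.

Quarter 1: $9,379.48 − $2,720.56 → $6,658.92
Quarter 2: $6,658.92 − $2,720.56 → $3,938.36
Quarter 3: $3,938.36 − $2,720.56 → $1,217.80

$1,217.80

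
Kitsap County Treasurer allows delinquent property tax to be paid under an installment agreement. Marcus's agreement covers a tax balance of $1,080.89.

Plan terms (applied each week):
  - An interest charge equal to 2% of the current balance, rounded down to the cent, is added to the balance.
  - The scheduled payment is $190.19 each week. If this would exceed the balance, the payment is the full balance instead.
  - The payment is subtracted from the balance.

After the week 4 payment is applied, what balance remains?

Week 1: $1,080.89 +$21.61 interest = $1,102.50; pay $190.19 → $912.31
Week 2: $912.31 +$18.24 interest = $930.55; pay $190.19 → $740.36
Week 3: $740.36 +$14.80 interest = $755.16; pay $190.19 → $564.97
Week 4: $564.97 +$11.29 interest = $576.26; pay $190.19 → $386.07

$386.07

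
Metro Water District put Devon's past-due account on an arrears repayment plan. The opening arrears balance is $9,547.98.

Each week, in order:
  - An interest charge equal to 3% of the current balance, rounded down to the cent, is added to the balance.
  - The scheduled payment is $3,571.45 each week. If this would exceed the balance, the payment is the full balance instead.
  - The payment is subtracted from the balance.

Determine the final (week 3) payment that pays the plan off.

$2,965.77

# | Opening | Interest | Payment | End bal
1 | $9,547.98 | $286.43 | $3,571.45 | $6,262.96
2 | $6,262.96 | $187.88 | $3,571.45 | $2,879.39
3 | $2,879.39 | $86.38 | $2,965.77 | $0.00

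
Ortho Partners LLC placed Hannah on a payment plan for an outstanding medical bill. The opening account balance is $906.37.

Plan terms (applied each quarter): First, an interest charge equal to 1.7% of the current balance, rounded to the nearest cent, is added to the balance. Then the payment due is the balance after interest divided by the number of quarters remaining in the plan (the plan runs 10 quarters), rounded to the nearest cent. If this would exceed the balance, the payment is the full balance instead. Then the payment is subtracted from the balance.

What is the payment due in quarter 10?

Quarter 1: opening $906.37; interest $15.41 → $921.78; payment $92.18; balance $829.60
Quarter 2: opening $829.60; interest $14.10 → $843.70; payment $93.74; balance $749.96
Quarter 3: opening $749.96; interest $12.75 → $762.71; payment $95.34; balance $667.37
Quarter 4: opening $667.37; interest $11.35 → $678.72; payment $96.96; balance $581.76
Quarter 5: opening $581.76; interest $9.89 → $591.65; payment $98.61; balance $493.04
Quarter 6: opening $493.04; interest $8.38 → $501.42; payment $100.28; balance $401.14
Quarter 7: opening $401.14; interest $6.82 → $407.96; payment $101.99; balance $305.97
Quarter 8: opening $305.97; interest $5.20 → $311.17; payment $103.72; balance $207.45
Quarter 9: opening $207.45; interest $3.53 → $210.98; payment $105.49; balance $105.49
Quarter 10: opening $105.49; interest $1.79 → $107.28; payment $107.28; balance $0.00

$107.28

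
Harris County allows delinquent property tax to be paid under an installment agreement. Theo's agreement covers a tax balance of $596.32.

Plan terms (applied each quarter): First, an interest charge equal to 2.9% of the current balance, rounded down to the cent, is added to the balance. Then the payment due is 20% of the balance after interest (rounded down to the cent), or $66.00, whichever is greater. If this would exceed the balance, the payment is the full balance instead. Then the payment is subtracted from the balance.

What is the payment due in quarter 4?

$68.45

Quarter 1: opening $596.32; interest $17.29 → $613.61; payment $122.72; balance $490.89
Quarter 2: opening $490.89; interest $14.23 → $505.12; payment $101.02; balance $404.10
Quarter 3: opening $404.10; interest $11.71 → $415.81; payment $83.16; balance $332.65
Quarter 4: opening $332.65; interest $9.64 → $342.29; payment $68.45; balance $273.84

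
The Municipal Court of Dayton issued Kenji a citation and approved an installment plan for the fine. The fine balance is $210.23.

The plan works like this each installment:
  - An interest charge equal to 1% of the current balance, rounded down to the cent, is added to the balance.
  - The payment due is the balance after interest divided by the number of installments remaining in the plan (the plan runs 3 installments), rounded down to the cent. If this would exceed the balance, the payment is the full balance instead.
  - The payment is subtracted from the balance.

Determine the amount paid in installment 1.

# | Opening | Interest | Payment | End bal
1 | $210.23 | $2.10 | $70.77 | $141.56

$70.77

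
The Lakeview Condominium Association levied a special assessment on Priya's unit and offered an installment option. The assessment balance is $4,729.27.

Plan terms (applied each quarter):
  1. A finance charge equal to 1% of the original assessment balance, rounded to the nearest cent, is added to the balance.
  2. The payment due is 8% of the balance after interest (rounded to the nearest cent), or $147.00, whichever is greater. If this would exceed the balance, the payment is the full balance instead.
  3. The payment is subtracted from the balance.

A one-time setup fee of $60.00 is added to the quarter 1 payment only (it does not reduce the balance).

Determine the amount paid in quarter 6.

$267.97

Quarter 1: opening $4,729.27; interest $47.29 → $4,776.56; payment $382.12 (+ $60.00 fee); balance $4,394.44
Quarter 2: opening $4,394.44; interest $47.29 → $4,441.73; payment $355.34; balance $4,086.39
Quarter 3: opening $4,086.39; interest $47.29 → $4,133.68; payment $330.69; balance $3,802.99
Quarter 4: opening $3,802.99; interest $47.29 → $3,850.28; payment $308.02; balance $3,542.26
Quarter 5: opening $3,542.26; interest $47.29 → $3,589.55; payment $287.16; balance $3,302.39
Quarter 6: opening $3,302.39; interest $47.29 → $3,349.68; payment $267.97; balance $3,081.71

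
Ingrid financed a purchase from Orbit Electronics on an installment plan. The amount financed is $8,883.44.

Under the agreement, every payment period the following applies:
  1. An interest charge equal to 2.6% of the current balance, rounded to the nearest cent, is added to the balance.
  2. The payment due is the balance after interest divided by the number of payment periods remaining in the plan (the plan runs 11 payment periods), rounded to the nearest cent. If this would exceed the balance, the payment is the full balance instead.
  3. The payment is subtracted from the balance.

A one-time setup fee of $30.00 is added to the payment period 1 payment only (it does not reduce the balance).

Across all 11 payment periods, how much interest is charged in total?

# | Opening | Interest | Payment | Fee | End bal
1 | $8,883.44 | $230.97 | $828.58 | $30.00 | $8,285.83
2 | $8,285.83 | $215.43 | $850.13 | — | $7,651.13
3 | $7,651.13 | $198.93 | $872.23 | — | $6,977.83
4 | $6,977.83 | $181.42 | $894.91 | — | $6,264.34
5 | $6,264.34 | $162.87 | $918.17 | — | $5,509.04
6 | $5,509.04 | $143.24 | $942.05 | — | $4,710.23
7 | $4,710.23 | $122.47 | $966.54 | — | $3,866.16
8 | $3,866.16 | $100.52 | $991.67 | — | $2,975.01
9 | $2,975.01 | $77.35 | $1,017.45 | — | $2,034.91
10 | $2,034.91 | $52.91 | $1,043.91 | — | $1,043.91
11 | $1,043.91 | $27.14 | $1,071.05 | — | $0.00
Total interest: $230.97 + $215.43 + $198.93 + $181.42 + $162.87 + $143.24 + $122.47 + $100.52 + $77.35 + $52.91 + $27.14 = $1,513.25

$1,513.25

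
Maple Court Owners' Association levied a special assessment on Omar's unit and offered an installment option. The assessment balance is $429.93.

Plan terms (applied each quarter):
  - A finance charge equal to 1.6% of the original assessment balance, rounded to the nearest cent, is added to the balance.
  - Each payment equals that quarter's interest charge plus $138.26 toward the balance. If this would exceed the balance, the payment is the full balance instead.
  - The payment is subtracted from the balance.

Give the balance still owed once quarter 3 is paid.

Quarter 1: $429.93 +$6.88 interest = $436.81; pay $145.14 → $291.67
Quarter 2: $291.67 +$6.88 interest = $298.55; pay $145.14 → $153.41
Quarter 3: $153.41 +$6.88 interest = $160.29; pay $145.14 → $15.15

$15.15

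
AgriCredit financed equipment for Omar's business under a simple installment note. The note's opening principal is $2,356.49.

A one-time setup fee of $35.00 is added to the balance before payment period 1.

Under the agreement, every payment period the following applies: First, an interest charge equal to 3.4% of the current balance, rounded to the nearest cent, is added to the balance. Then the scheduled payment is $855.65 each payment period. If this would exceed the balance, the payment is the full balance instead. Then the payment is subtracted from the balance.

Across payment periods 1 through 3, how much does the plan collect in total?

$2,555.54

Payment period 1: $2,391.49 +$81.31 interest = $2,472.80; pay $855.65 → $1,617.15
Payment period 2: $1,617.15 +$54.98 interest = $1,672.13; pay $855.65 → $816.48
Payment period 3: $816.48 +$27.76 interest = $844.24; pay $844.24 → $0.00
Total paid: $2,555.54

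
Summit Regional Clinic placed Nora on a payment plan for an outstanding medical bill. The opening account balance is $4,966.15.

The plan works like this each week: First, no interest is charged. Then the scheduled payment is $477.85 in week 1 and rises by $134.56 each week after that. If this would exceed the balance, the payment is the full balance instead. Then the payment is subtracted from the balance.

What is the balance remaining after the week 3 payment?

Week 1: opening $4,966.15; payment $477.85; balance $4,488.30
Week 2: opening $4,488.30; payment $612.41; balance $3,875.89
Week 3: opening $3,875.89; payment $746.97; balance $3,128.92

$3,128.92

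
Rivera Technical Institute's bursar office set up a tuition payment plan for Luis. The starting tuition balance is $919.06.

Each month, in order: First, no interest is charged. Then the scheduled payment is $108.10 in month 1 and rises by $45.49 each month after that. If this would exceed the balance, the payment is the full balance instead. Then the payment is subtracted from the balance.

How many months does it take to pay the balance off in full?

5

Month 1: $919.06 − $108.10 → $810.96
Month 2: $810.96 − $153.59 → $657.37
Month 3: $657.37 − $199.08 → $458.29
Month 4: $458.29 − $244.57 → $213.72
Month 5: $213.72 − $213.72 → $0.00
Balance reaches $0.00 in month 5.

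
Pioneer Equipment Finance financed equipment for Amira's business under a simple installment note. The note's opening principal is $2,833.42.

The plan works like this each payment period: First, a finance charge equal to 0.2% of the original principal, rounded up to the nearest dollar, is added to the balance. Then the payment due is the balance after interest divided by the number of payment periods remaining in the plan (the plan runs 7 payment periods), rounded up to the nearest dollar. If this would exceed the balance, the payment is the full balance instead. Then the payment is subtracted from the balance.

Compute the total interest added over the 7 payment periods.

$42.00

# | Opening | Interest | Payment | End bal
1 | $2,833.42 | $6.00 | $406.00 | $2,433.42
2 | $2,433.42 | $6.00 | $407.00 | $2,032.42
3 | $2,032.42 | $6.00 | $408.00 | $1,630.42
4 | $1,630.42 | $6.00 | $410.00 | $1,226.42
5 | $1,226.42 | $6.00 | $411.00 | $821.42
6 | $821.42 | $6.00 | $414.00 | $413.42
7 | $413.42 | $6.00 | $419.42 | $0.00
Total interest: $6.00 + $6.00 + $6.00 + $6.00 + $6.00 + $6.00 + $6.00 = $42.00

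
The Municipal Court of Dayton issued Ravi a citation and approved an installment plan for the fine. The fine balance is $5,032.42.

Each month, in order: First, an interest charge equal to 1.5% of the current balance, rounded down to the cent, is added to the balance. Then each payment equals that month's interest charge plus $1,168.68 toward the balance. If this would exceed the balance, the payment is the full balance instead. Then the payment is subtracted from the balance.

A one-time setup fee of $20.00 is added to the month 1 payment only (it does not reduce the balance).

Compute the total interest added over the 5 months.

$202.10

# | Opening | Interest | Payment | Fee | End bal
1 | $5,032.42 | $75.48 | $1,244.16 | $20.00 | $3,863.74
2 | $3,863.74 | $57.95 | $1,226.63 | — | $2,695.06
3 | $2,695.06 | $40.42 | $1,209.10 | — | $1,526.38
4 | $1,526.38 | $22.89 | $1,191.57 | — | $357.70
5 | $357.70 | $5.36 | $363.06 | — | $0.00
Total interest: $75.48 + $57.95 + $40.42 + $22.89 + $5.36 = $202.10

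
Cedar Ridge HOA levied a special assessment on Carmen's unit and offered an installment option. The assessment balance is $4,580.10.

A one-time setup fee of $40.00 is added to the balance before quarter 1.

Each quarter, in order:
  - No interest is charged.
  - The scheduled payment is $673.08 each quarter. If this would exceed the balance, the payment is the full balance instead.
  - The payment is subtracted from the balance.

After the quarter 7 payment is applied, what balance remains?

Quarter 1: opening $4,620.10; payment $673.08; balance $3,947.02
Quarter 2: opening $3,947.02; payment $673.08; balance $3,273.94
Quarter 3: opening $3,273.94; payment $673.08; balance $2,600.86
Quarter 4: opening $2,600.86; payment $673.08; balance $1,927.78
Quarter 5: opening $1,927.78; payment $673.08; balance $1,254.70
Quarter 6: opening $1,254.70; payment $673.08; balance $581.62
Quarter 7: opening $581.62; payment $581.62; balance $0.00

$0.00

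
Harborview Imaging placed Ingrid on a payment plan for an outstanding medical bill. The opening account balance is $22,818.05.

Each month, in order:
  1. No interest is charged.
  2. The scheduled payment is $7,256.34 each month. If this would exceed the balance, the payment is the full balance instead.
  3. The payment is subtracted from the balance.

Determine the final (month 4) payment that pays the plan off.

Month 1: $22,818.05 − $7,256.34 → $15,561.71
Month 2: $15,561.71 − $7,256.34 → $8,305.37
Month 3: $8,305.37 − $7,256.34 → $1,049.03
Month 4: $1,049.03 − $1,049.03 → $0.00

$1,049.03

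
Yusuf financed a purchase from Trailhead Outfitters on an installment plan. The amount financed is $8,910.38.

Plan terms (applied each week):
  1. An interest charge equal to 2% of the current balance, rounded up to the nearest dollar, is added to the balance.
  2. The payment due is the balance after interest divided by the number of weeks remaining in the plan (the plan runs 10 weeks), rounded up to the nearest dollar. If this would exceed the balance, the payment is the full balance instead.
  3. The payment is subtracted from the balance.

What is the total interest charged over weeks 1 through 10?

$1,047.00

Week 1: opening $8,910.38; interest $179.00 → $9,089.38; payment $909.00; balance $8,180.38
Week 2: opening $8,180.38; interest $164.00 → $8,344.38; payment $928.00; balance $7,416.38
Week 3: opening $7,416.38; interest $149.00 → $7,565.38; payment $946.00; balance $6,619.38
Week 4: opening $6,619.38; interest $133.00 → $6,752.38; payment $965.00; balance $5,787.38
Week 5: opening $5,787.38; interest $116.00 → $5,903.38; payment $984.00; balance $4,919.38
Week 6: opening $4,919.38; interest $99.00 → $5,018.38; payment $1,004.00; balance $4,014.38
Week 7: opening $4,014.38; interest $81.00 → $4,095.38; payment $1,024.00; balance $3,071.38
Week 8: opening $3,071.38; interest $62.00 → $3,133.38; payment $1,045.00; balance $2,088.38
Week 9: opening $2,088.38; interest $42.00 → $2,130.38; payment $1,066.00; balance $1,064.38
Week 10: opening $1,064.38; interest $22.00 → $1,086.38; payment $1,086.38; balance $0.00
Total interest: $179.00 + $164.00 + $149.00 + $133.00 + $116.00 + $99.00 + $81.00 + $62.00 + $42.00 + $22.00 = $1,047.00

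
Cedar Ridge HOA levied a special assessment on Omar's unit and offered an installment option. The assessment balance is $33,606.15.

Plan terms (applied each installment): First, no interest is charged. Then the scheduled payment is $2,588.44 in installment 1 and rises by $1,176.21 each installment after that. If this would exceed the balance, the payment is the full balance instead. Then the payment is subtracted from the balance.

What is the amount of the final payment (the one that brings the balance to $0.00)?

# | Opening | Payment | End bal
1 | $33,606.15 | $2,588.44 | $31,017.71
2 | $31,017.71 | $3,764.65 | $27,253.06
3 | $27,253.06 | $4,940.86 | $22,312.20
4 | $22,312.20 | $6,117.07 | $16,195.13
5 | $16,195.13 | $7,293.28 | $8,901.85
6 | $8,901.85 | $8,469.49 | $432.36
7 | $432.36 | $432.36 | $0.00

$432.36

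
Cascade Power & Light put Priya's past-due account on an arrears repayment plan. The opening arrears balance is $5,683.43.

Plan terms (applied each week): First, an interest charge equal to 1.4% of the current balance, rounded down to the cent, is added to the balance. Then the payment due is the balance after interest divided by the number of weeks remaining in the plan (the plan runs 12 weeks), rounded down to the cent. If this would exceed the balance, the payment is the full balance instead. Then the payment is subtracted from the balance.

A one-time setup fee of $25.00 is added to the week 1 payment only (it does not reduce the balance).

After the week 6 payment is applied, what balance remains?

# | Opening | Interest | Payment | Fee | End bal
1 | $5,683.43 | $79.56 | $480.24 | $25.00 | $5,282.75
2 | $5,282.75 | $73.95 | $486.97 | — | $4,869.73
3 | $4,869.73 | $68.17 | $493.79 | — | $4,444.11
4 | $4,444.11 | $62.21 | $500.70 | — | $4,005.62
5 | $4,005.62 | $56.07 | $507.71 | — | $3,553.98
6 | $3,553.98 | $49.75 | $514.81 | — | $3,088.92

$3,088.92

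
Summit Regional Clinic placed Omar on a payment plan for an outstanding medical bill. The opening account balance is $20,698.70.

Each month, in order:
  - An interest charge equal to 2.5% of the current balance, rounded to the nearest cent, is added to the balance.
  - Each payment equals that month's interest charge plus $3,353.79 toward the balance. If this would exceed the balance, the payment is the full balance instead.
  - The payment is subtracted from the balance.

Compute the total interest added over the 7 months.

Month 1: opening $20,698.70; interest $517.47 → $21,216.17; payment $3,871.26; balance $17,344.91
Month 2: opening $17,344.91; interest $433.62 → $17,778.53; payment $3,787.41; balance $13,991.12
Month 3: opening $13,991.12; interest $349.78 → $14,340.90; payment $3,703.57; balance $10,637.33
Month 4: opening $10,637.33; interest $265.93 → $10,903.26; payment $3,619.72; balance $7,283.54
Month 5: opening $7,283.54; interest $182.09 → $7,465.63; payment $3,535.88; balance $3,929.75
Month 6: opening $3,929.75; interest $98.24 → $4,027.99; payment $3,452.03; balance $575.96
Month 7: opening $575.96; interest $14.40 → $590.36; payment $590.36; balance $0.00
Total interest: $517.47 + $433.62 + $349.78 + $265.93 + $182.09 + $98.24 + $14.40 = $1,861.53

$1,861.53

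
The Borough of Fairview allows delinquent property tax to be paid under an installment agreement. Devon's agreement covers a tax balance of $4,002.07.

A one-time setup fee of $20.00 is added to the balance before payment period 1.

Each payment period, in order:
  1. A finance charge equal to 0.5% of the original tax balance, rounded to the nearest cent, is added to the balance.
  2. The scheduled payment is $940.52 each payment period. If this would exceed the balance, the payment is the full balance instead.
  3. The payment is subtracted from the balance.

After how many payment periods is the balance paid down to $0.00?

5

Payment period 1: $4,022.07 +$20.01 interest = $4,042.08; pay $940.52 → $3,101.56
Payment period 2: $3,101.56 +$20.01 interest = $3,121.57; pay $940.52 → $2,181.05
Payment period 3: $2,181.05 +$20.01 interest = $2,201.06; pay $940.52 → $1,260.54
Payment period 4: $1,260.54 +$20.01 interest = $1,280.55; pay $940.52 → $340.03
Payment period 5: $340.03 +$20.01 interest = $360.04; pay $360.04 → $0.00
Balance reaches $0.00 in payment period 5.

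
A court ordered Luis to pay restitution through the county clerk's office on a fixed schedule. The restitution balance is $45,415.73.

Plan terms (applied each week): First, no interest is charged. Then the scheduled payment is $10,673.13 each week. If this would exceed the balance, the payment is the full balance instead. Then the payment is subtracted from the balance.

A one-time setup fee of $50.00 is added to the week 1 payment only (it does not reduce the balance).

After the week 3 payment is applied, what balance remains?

Week 1: $45,415.73 − $10,673.13 (+ $50.00 fee) → $34,742.60
Week 2: $34,742.60 − $10,673.13 → $24,069.47
Week 3: $24,069.47 − $10,673.13 → $13,396.34

$13,396.34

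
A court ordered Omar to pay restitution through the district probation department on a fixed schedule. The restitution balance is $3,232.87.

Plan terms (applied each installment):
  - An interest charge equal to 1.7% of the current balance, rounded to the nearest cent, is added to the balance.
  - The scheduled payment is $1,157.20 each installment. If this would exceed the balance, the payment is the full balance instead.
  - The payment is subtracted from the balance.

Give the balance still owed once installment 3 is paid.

$0.00

# | Opening | Interest | Payment | End bal
1 | $3,232.87 | $54.96 | $1,157.20 | $2,130.63
2 | $2,130.63 | $36.22 | $1,157.20 | $1,009.65
3 | $1,009.65 | $17.16 | $1,026.81 | $0.00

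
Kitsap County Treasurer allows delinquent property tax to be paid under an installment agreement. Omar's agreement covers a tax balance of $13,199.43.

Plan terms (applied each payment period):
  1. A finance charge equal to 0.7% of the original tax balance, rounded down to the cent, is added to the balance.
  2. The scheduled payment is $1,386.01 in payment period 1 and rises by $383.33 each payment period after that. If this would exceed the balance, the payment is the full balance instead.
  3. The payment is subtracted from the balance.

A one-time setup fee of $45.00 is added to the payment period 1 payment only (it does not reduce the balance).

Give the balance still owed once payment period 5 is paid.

$2,898.03

# | Opening | Interest | Payment | Fee | End bal
1 | $13,199.43 | $92.39 | $1,386.01 | $45.00 | $11,905.81
2 | $11,905.81 | $92.39 | $1,769.34 | — | $10,228.86
3 | $10,228.86 | $92.39 | $2,152.67 | — | $8,168.58
4 | $8,168.58 | $92.39 | $2,536.00 | — | $5,724.97
5 | $5,724.97 | $92.39 | $2,919.33 | — | $2,898.03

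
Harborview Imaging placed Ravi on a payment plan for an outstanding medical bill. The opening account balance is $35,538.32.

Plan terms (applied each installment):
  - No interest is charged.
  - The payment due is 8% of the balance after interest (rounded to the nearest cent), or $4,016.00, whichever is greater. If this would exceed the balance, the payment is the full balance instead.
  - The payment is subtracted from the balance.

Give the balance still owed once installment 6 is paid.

$11,442.32

Installment 1: opening $35,538.32; payment $4,016.00; balance $31,522.32
Installment 2: opening $31,522.32; payment $4,016.00; balance $27,506.32
Installment 3: opening $27,506.32; payment $4,016.00; balance $23,490.32
Installment 4: opening $23,490.32; payment $4,016.00; balance $19,474.32
Installment 5: opening $19,474.32; payment $4,016.00; balance $15,458.32
Installment 6: opening $15,458.32; payment $4,016.00; balance $11,442.32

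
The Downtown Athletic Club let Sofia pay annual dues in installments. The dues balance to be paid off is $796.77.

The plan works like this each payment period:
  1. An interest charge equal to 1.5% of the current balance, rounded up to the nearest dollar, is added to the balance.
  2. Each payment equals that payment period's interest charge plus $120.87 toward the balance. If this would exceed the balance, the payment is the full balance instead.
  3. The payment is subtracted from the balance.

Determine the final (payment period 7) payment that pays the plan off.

$73.55

Payment period 1: opening $796.77; interest $12.00 → $808.77; payment $132.87; balance $675.90
Payment period 2: opening $675.90; interest $11.00 → $686.90; payment $131.87; balance $555.03
Payment period 3: opening $555.03; interest $9.00 → $564.03; payment $129.87; balance $434.16
Payment period 4: opening $434.16; interest $7.00 → $441.16; payment $127.87; balance $313.29
Payment period 5: opening $313.29; interest $5.00 → $318.29; payment $125.87; balance $192.42
Payment period 6: opening $192.42; interest $3.00 → $195.42; payment $123.87; balance $71.55
Payment period 7: opening $71.55; interest $2.00 → $73.55; payment $73.55; balance $0.00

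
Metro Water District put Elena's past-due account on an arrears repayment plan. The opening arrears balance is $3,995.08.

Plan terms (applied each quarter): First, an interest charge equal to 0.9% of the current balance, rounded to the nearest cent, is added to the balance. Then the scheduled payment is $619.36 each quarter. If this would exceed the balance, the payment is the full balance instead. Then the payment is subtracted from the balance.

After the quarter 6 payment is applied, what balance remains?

$414.96

Quarter 1: opening $3,995.08; interest $35.96 → $4,031.04; payment $619.36; balance $3,411.68
Quarter 2: opening $3,411.68; interest $30.71 → $3,442.39; payment $619.36; balance $2,823.03
Quarter 3: opening $2,823.03; interest $25.41 → $2,848.44; payment $619.36; balance $2,229.08
Quarter 4: opening $2,229.08; interest $20.06 → $2,249.14; payment $619.36; balance $1,629.78
Quarter 5: opening $1,629.78; interest $14.67 → $1,644.45; payment $619.36; balance $1,025.09
Quarter 6: opening $1,025.09; interest $9.23 → $1,034.32; payment $619.36; balance $414.96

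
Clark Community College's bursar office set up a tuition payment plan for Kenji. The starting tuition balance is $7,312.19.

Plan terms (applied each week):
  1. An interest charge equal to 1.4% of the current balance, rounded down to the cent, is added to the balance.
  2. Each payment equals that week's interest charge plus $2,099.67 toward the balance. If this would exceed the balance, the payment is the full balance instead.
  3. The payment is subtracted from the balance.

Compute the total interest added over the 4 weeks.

$233.09

Week 1: opening $7,312.19; interest $102.37 → $7,414.56; payment $2,202.04; balance $5,212.52
Week 2: opening $5,212.52; interest $72.97 → $5,285.49; payment $2,172.64; balance $3,112.85
Week 3: opening $3,112.85; interest $43.57 → $3,156.42; payment $2,143.24; balance $1,013.18
Week 4: opening $1,013.18; interest $14.18 → $1,027.36; payment $1,027.36; balance $0.00
Total interest: $102.37 + $72.97 + $43.57 + $14.18 = $233.09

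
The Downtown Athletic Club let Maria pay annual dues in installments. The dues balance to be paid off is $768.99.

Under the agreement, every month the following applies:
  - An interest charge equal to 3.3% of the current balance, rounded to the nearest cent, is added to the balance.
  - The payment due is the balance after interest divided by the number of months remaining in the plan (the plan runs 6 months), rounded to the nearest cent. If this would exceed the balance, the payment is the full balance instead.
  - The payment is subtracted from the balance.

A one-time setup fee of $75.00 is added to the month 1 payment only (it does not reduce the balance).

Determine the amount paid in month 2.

$136.76

# | Opening | Interest | Payment | Fee | End bal
1 | $768.99 | $25.38 | $132.40 | $75.00 | $661.97
2 | $661.97 | $21.85 | $136.76 | — | $547.06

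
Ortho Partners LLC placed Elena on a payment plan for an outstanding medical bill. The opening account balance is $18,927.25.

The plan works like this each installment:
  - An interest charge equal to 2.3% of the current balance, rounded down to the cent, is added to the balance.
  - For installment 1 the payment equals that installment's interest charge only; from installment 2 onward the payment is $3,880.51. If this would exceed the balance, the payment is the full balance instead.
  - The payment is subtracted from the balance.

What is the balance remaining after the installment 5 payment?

$4,663.72

Installment 1: opening $18,927.25; interest $435.32 → $19,362.57; payment $435.32; balance $18,927.25
Installment 2: opening $18,927.25; interest $435.32 → $19,362.57; payment $3,880.51; balance $15,482.06
Installment 3: opening $15,482.06; interest $356.08 → $15,838.14; payment $3,880.51; balance $11,957.63
Installment 4: opening $11,957.63; interest $275.02 → $12,232.65; payment $3,880.51; balance $8,352.14
Installment 5: opening $8,352.14; interest $192.09 → $8,544.23; payment $3,880.51; balance $4,663.72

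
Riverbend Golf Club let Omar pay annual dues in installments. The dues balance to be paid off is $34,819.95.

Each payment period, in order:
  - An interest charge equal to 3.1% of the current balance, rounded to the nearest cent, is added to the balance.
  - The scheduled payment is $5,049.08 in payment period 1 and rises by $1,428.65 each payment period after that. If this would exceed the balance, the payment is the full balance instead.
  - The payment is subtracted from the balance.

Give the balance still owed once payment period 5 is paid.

$0.00

Payment period 1: opening $34,819.95; interest $1,079.42 → $35,899.37; payment $5,049.08; balance $30,850.29
Payment period 2: opening $30,850.29; interest $956.36 → $31,806.65; payment $6,477.73; balance $25,328.92
Payment period 3: opening $25,328.92; interest $785.20 → $26,114.12; payment $7,906.38; balance $18,207.74
Payment period 4: opening $18,207.74; interest $564.44 → $18,772.18; payment $9,335.03; balance $9,437.15
Payment period 5: opening $9,437.15; interest $292.55 → $9,729.70; payment $9,729.70; balance $0.00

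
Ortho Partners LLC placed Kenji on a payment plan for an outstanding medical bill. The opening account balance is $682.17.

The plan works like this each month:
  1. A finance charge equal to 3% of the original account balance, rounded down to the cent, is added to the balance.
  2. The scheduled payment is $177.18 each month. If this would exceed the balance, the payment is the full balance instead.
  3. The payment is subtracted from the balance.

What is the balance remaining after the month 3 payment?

$212.01

Month 1: opening $682.17; interest $20.46 → $702.63; payment $177.18; balance $525.45
Month 2: opening $525.45; interest $20.46 → $545.91; payment $177.18; balance $368.73
Month 3: opening $368.73; interest $20.46 → $389.19; payment $177.18; balance $212.01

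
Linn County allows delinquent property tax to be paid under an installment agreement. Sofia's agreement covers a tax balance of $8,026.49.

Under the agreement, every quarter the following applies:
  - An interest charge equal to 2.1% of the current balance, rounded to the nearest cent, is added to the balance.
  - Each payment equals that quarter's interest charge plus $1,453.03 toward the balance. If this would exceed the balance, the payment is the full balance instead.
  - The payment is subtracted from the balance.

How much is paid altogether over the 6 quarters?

Quarter 1: $8,026.49 +$168.56 interest = $8,195.05; pay $1,621.59 → $6,573.46
Quarter 2: $6,573.46 +$138.04 interest = $6,711.50; pay $1,591.07 → $5,120.43
Quarter 3: $5,120.43 +$107.53 interest = $5,227.96; pay $1,560.56 → $3,667.40
Quarter 4: $3,667.40 +$77.02 interest = $3,744.42; pay $1,530.05 → $2,214.37
Quarter 5: $2,214.37 +$46.50 interest = $2,260.87; pay $1,499.53 → $761.34
Quarter 6: $761.34 +$15.99 interest = $777.33; pay $777.33 → $0.00
Total paid: $8,580.13

$8,580.13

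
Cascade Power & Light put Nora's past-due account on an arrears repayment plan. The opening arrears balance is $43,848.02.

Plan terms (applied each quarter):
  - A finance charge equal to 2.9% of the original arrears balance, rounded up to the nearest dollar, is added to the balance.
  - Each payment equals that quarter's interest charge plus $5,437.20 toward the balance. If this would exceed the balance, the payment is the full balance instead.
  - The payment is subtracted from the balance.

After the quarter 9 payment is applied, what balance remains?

Quarter 1: $43,848.02 +$1,272.00 interest = $45,120.02; pay $6,709.20 → $38,410.82
Quarter 2: $38,410.82 +$1,272.00 interest = $39,682.82; pay $6,709.20 → $32,973.62
Quarter 3: $32,973.62 +$1,272.00 interest = $34,245.62; pay $6,709.20 → $27,536.42
Quarter 4: $27,536.42 +$1,272.00 interest = $28,808.42; pay $6,709.20 → $22,099.22
Quarter 5: $22,099.22 +$1,272.00 interest = $23,371.22; pay $6,709.20 → $16,662.02
Quarter 6: $16,662.02 +$1,272.00 interest = $17,934.02; pay $6,709.20 → $11,224.82
Quarter 7: $11,224.82 +$1,272.00 interest = $12,496.82; pay $6,709.20 → $5,787.62
Quarter 8: $5,787.62 +$1,272.00 interest = $7,059.62; pay $6,709.20 → $350.42
Quarter 9: $350.42 +$1,272.00 interest = $1,622.42; pay $1,622.42 → $0.00

$0.00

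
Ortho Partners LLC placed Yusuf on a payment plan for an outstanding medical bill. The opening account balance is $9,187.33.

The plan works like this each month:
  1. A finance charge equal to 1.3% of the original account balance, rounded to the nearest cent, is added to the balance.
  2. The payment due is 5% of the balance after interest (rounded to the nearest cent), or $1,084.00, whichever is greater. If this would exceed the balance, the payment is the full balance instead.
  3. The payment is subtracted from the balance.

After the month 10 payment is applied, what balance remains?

$0.00

# | Opening | Interest | Payment | End bal
1 | $9,187.33 | $119.44 | $1,084.00 | $8,222.77
2 | $8,222.77 | $119.44 | $1,084.00 | $7,258.21
3 | $7,258.21 | $119.44 | $1,084.00 | $6,293.65
4 | $6,293.65 | $119.44 | $1,084.00 | $5,329.09
5 | $5,329.09 | $119.44 | $1,084.00 | $4,364.53
6 | $4,364.53 | $119.44 | $1,084.00 | $3,399.97
7 | $3,399.97 | $119.44 | $1,084.00 | $2,435.41
8 | $2,435.41 | $119.44 | $1,084.00 | $1,470.85
9 | $1,470.85 | $119.44 | $1,084.00 | $506.29
10 | $506.29 | $119.44 | $625.73 | $0.00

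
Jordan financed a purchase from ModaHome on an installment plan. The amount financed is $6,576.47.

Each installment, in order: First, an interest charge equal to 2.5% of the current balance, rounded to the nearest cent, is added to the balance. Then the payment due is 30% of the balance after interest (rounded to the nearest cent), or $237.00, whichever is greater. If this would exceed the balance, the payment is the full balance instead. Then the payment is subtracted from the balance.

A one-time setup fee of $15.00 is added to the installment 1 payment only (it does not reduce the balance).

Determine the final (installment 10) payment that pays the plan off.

$201.36

Installment 1: $6,576.47 +$164.41 interest = $6,740.88; pay $2,022.26 (+ $15.00 fee) → $4,718.62
Installment 2: $4,718.62 +$117.97 interest = $4,836.59; pay $1,450.98 → $3,385.61
Installment 3: $3,385.61 +$84.64 interest = $3,470.25; pay $1,041.08 → $2,429.17
Installment 4: $2,429.17 +$60.73 interest = $2,489.90; pay $746.97 → $1,742.93
Installment 5: $1,742.93 +$43.57 interest = $1,786.50; pay $535.95 → $1,250.55
Installment 6: $1,250.55 +$31.26 interest = $1,281.81; pay $384.54 → $897.27
Installment 7: $897.27 +$22.43 interest = $919.70; pay $275.91 → $643.79
Installment 8: $643.79 +$16.09 interest = $659.88; pay $237.00 → $422.88
Installment 9: $422.88 +$10.57 interest = $433.45; pay $237.00 → $196.45
Installment 10: $196.45 +$4.91 interest = $201.36; pay $201.36 → $0.00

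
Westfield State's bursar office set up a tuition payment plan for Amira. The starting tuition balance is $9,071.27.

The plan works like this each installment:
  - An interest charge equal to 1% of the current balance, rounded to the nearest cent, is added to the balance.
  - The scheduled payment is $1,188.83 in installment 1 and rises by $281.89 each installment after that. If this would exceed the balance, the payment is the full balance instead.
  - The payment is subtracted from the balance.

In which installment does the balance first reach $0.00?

6

Installment 1: $9,071.27 +$90.71 interest = $9,161.98; pay $1,188.83 → $7,973.15
Installment 2: $7,973.15 +$79.73 interest = $8,052.88; pay $1,470.72 → $6,582.16
Installment 3: $6,582.16 +$65.82 interest = $6,647.98; pay $1,752.61 → $4,895.37
Installment 4: $4,895.37 +$48.95 interest = $4,944.32; pay $2,034.50 → $2,909.82
Installment 5: $2,909.82 +$29.10 interest = $2,938.92; pay $2,316.39 → $622.53
Installment 6: $622.53 +$6.23 interest = $628.76; pay $628.76 → $0.00
Balance reaches $0.00 in installment 6.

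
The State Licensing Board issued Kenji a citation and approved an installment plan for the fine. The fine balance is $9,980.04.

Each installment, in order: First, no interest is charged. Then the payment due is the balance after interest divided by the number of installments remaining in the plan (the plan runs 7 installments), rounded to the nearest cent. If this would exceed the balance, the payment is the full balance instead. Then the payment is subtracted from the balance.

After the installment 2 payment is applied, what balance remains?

$7,128.60

Installment 1: opening $9,980.04; payment $1,425.72; balance $8,554.32
Installment 2: opening $8,554.32; payment $1,425.72; balance $7,128.60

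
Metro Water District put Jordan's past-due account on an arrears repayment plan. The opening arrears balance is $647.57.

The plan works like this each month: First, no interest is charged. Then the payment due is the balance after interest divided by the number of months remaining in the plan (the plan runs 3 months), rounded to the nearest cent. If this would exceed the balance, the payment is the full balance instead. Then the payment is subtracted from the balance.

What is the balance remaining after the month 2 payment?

Month 1: opening $647.57; payment $215.86; balance $431.71
Month 2: opening $431.71; payment $215.86; balance $215.85

$215.85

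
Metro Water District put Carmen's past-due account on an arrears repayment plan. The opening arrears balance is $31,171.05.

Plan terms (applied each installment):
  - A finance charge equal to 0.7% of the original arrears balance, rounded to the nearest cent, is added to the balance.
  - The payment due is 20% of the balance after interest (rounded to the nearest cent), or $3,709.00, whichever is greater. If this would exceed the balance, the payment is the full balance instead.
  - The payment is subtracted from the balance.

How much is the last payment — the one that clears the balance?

$2,640.50

Installment 1: $31,171.05 +$218.20 interest = $31,389.25; pay $6,277.85 → $25,111.40
Installment 2: $25,111.40 +$218.20 interest = $25,329.60; pay $5,065.92 → $20,263.68
Installment 3: $20,263.68 +$218.20 interest = $20,481.88; pay $4,096.38 → $16,385.50
Installment 4: $16,385.50 +$218.20 interest = $16,603.70; pay $3,709.00 → $12,894.70
Installment 5: $12,894.70 +$218.20 interest = $13,112.90; pay $3,709.00 → $9,403.90
Installment 6: $9,403.90 +$218.20 interest = $9,622.10; pay $3,709.00 → $5,913.10
Installment 7: $5,913.10 +$218.20 interest = $6,131.30; pay $3,709.00 → $2,422.30
Installment 8: $2,422.30 +$218.20 interest = $2,640.50; pay $2,640.50 → $0.00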